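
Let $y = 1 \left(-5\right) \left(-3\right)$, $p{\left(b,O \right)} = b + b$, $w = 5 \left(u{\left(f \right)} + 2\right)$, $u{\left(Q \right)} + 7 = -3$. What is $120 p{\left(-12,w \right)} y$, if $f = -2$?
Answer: $-43200$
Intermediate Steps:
$u{\left(Q \right)} = -10$ ($u{\left(Q \right)} = -7 - 3 = -10$)
$w = -40$ ($w = 5 \left(-10 + 2\right) = 5 \left(-8\right) = -40$)
$p{\left(b,O \right)} = 2 b$
$y = 15$ ($y = \left(-5\right) \left(-3\right) = 15$)
$120 p{\left(-12,w \right)} y = 120 \cdot 2 \left(-12\right) 15 = 120 \left(-24\right) 15 = \left(-2880\right) 15 = -43200$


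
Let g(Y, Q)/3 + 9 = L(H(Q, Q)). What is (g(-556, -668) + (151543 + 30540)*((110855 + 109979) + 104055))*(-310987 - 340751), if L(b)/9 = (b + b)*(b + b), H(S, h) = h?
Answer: -38586119582244576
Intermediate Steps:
L(b) = 36*b² (L(b) = 9*((b + b)*(b + b)) = 9*((2*b)*(2*b)) = 9*(4*b²) = 36*b²)
g(Y, Q) = -27 + 108*Q² (g(Y, Q) = -27 + 3*(36*Q²) = -27 + 108*Q²)
(g(-556, -668) + (151543 + 30540)*((110855 + 109979) + 104055))*(-310987 - 340751) = ((-27 + 108*(-668)²) + (151543 + 30540)*((110855 + 109979) + 104055))*(-310987 - 340751) = ((-27 + 108*446224) + 182083*(220834 + 104055))*(-651738) = ((-27 + 48192192) + 182083*324889)*(-651738) = (48192165 + 59156763787)*(-651738) = 59204955952*(-651738) = -38586119582244576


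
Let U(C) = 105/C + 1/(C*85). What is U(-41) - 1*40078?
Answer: -139680756/3485 ≈ -40081.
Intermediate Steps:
U(C) = 8926/(85*C) (U(C) = 105/C + (1/85)/C = 105/C + 1/(85*C) = 8926/(85*C))
U(-41) - 1*40078 = (8926/85)/(-41) - 1*40078 = (8926/85)*(-1/41) - 40078 = -8926/3485 - 40078 = -139680756/3485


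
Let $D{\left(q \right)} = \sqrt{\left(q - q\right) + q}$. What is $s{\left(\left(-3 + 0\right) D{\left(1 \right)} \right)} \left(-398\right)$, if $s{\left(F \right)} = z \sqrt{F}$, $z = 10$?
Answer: $- 3980 i \sqrt{3} \approx - 6893.6 i$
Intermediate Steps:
$D{\left(q \right)} = \sqrt{q}$ ($D{\left(q \right)} = \sqrt{0 + q} = \sqrt{q}$)
$s{\left(F \right)} = 10 \sqrt{F}$
$s{\left(\left(-3 + 0\right) D{\left(1 \right)} \right)} \left(-398\right) = 10 \sqrt{\left(-3 + 0\right) \sqrt{1}} \left(-398\right) = 10 \sqrt{\left(-3\right) 1} \left(-398\right) = 10 \sqrt{-3} \left(-398\right) = 10 i \sqrt{3} \left(-398\right) = - 3980 i \sqrt{3}$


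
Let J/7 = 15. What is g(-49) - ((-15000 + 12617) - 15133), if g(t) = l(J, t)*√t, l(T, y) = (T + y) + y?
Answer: 17516 + 49*I ≈ 17516.0 + 49.0*I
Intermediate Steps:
J = 105 (J = 7*15 = 105)
l(T, y) = T + 2*y
g(t) = √t*(105 + 2*t) (g(t) = (105 + 2*t)*√t = √t*(105 + 2*t))
g(-49) - ((-15000 + 12617) - 15133) = √(-49)*(105 + 2*(-49)) - ((-15000 + 12617) - 15133) = (7*I)*(105 - 98) - (-2383 - 15133) = (7*I)*7 - 1*(-17516) = 49*I + 17516 = 17516 + 49*I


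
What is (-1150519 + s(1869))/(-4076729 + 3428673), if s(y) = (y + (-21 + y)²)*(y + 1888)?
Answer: -6418208521/324028 ≈ -19808.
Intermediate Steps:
s(y) = (1888 + y)*(y + (-21 + y)²) (s(y) = (y + (-21 + y)²)*(1888 + y) = (1888 + y)*(y + (-21 + y)²))
(-1150519 + s(1869))/(-4076729 + 3428673) = (-1150519 + (832608 + 1869³ - 76967*1869 + 1847*1869²))/(-4076729 + 3428673) = (-1150519 + (832608 + 6528717909 - 143851323 + 1847*3493161))/(-648056) = (-1150519 + (832608 + 6528717909 - 143851323 + 6451868367))*(-1/648056) = (-1150519 + 12837567561)*(-1/648056) = 12836417042*(-1/648056) = -6418208521/324028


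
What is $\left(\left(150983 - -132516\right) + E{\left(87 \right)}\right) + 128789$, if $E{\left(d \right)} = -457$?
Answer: $411831$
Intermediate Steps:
$\left(\left(150983 - -132516\right) + E{\left(87 \right)}\right) + 128789 = \left(\left(150983 - -132516\right) - 457\right) + 128789 = \left(\left(150983 + 132516\right) - 457\right) + 128789 = \left(283499 - 457\right) + 128789 = 283042 + 128789 = 411831$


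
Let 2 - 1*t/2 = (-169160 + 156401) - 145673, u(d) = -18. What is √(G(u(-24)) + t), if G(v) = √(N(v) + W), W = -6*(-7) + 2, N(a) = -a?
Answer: √(316868 + √62) ≈ 562.92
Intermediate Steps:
W = 44 (W = 42 + 2 = 44)
t = 316868 (t = 4 - 2*((-169160 + 156401) - 145673) = 4 - 2*(-12759 - 145673) = 4 - 2*(-158432) = 4 + 316864 = 316868)
G(v) = √(44 - v) (G(v) = √(-v + 44) = √(44 - v))
√(G(u(-24)) + t) = √(√(44 - 1*(-18)) + 316868) = √(√(44 + 18) + 316868) = √(√62 + 316868) = √(316868 + √62)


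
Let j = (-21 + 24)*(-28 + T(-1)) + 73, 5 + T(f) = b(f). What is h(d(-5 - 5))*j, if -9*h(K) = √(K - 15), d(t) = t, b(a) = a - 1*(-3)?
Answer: 100*I/9 ≈ 11.111*I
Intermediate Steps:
b(a) = 3 + a (b(a) = a + 3 = 3 + a)
T(f) = -2 + f (T(f) = -5 + (3 + f) = -2 + f)
j = -20 (j = (-21 + 24)*(-28 + (-2 - 1)) + 73 = 3*(-28 - 3) + 73 = 3*(-31) + 73 = -93 + 73 = -20)
h(K) = -√(-15 + K)/9 (h(K) = -√(K - 15)/9 = -√(-15 + K)/9)
h(d(-5 - 5))*j = -√(-15 + (-5 - 5))/9*(-20) = -√(-15 - 10)/9*(-20) = -5*I/9*(-20) = 100*I/9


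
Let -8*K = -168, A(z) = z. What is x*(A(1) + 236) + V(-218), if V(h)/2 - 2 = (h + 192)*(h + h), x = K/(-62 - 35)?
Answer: 2194595/97 ≈ 22625.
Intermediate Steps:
K = 21 (K = -⅛*(-168) = 21)
x = -21/97 (x = 21/(-62 - 35) = 21/(-97) = 21*(-1/97) = -21/97 ≈ -0.21649)
V(h) = 4 + 4*h*(192 + h) (V(h) = 4 + 2*((h + 192)*(h + h)) = 4 + 2*((192 + h)*(2*h)) = 4 + 2*(2*h*(192 + h)) = 4 + 4*h*(192 + h))
x*(A(1) + 236) + V(-218) = -21*(1 + 236)/97 + (4 + 4*(-218)² + 768*(-218)) = -21/97*237 + (4 + 4*47524 - 167424) = -4977/97 + (4 + 190096 - 167424) = -4977/97 + 22676 = 2194595/97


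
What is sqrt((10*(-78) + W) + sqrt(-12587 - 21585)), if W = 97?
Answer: sqrt(-683 + 2*I*sqrt(8543)) ≈ 3.5053 + 26.368*I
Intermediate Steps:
sqrt((10*(-78) + W) + sqrt(-12587 - 21585)) = sqrt((10*(-78) + 97) + sqrt(-12587 - 21585)) = sqrt((-780 + 97) + sqrt(-34172)) = sqrt(-683 + 2*I*sqrt(8543))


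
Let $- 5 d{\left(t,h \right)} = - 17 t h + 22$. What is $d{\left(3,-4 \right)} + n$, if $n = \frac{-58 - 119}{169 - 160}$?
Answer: $- \frac{973}{15} \approx -64.867$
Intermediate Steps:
$n = - \frac{59}{3}$ ($n = - \frac{177}{9} = \left(-177\right) \frac{1}{9} = - \frac{59}{3} \approx -19.667$)
$d{\left(t,h \right)} = - \frac{22}{5} + \frac{17 h t}{5}$ ($d{\left(t,h \right)} = - \frac{- 17 t h + 22}{5} = - \frac{- 17 h t + 22}{5} = - \frac{22 - 17 h t}{5} = - \frac{22}{5} + \frac{17 h t}{5}$)
$d{\left(3,-4 \right)} + n = \left(- \frac{22}{5} + \frac{17}{5} \left(-4\right) 3\right) - \frac{59}{3} = \left(- \frac{22}{5} - \frac{204}{5}\right) - \frac{59}{3} = - \frac{226}{5} - \frac{59}{3} = - \frac{973}{15}$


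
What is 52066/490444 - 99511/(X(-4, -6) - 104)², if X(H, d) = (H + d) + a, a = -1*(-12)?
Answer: -12065719555/1275644844 ≈ -9.4585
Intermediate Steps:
a = 12
X(H, d) = 12 + H + d (X(H, d) = (H + d) + 12 = 12 + H + d)
52066/490444 - 99511/(X(-4, -6) - 104)² = 52066/490444 - 99511/((12 - 4 - 6) - 104)² = 52066*(1/490444) - 99511/(2 - 104)² = 26033/245222 - 99511/((-102)²) = 26033/245222 - 99511/10404 = -12065719555/1275644844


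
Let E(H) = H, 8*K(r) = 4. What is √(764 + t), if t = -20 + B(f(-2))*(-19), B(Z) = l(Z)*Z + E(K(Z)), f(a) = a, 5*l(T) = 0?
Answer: √2938/2 ≈ 27.102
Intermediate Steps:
l(T) = 0 (l(T) = (⅕)*0 = 0)
K(r) = ½ (K(r) = (⅛)*4 = ½)
B(Z) = ½ (B(Z) = 0*Z + ½ = 0 + ½ = ½)
t = -59/2 (t = -20 + (½)*(-19) = -20 - 19/2 = -59/2 ≈ -29.500)
√(764 + t) = √(764 - 59/2) = √(1469/2) = √2938/2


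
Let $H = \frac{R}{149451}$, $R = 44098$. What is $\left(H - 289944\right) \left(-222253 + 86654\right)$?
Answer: $\frac{5875826940820954}{149451} \approx 3.9316 \cdot 10^{10}$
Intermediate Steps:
$H = \frac{44098}{149451} \approx 0.29507$
$\left(H - 289944\right) \left(-222253 + 86654\right) = \left(\frac{44098}{149451} - 289944\right) \left(-222253 + 86654\right) = \left(- \frac{43332376646}{149451}\right) \left(-135599\right) = \frac{5875826940820954}{149451}$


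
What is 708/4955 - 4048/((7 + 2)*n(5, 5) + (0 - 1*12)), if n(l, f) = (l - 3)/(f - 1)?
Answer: 1605052/2973 ≈ 539.88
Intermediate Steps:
n(l, f) = (-3 + l)/(-1 + f)
708/4955 - 4048/((7 + 2)*n(5, 5) + (0 - 1*12)) = 708/4955 - 4048/((7 + 2)*((-3 + 5)/(-1 + 5)) + (0 - 1*12)) = 708*(1/4955) - 4048/(9*(2/4) + (0 - 12)) = 708/4955 - 4048/(9*((¼)*2) - 12) = 708/4955 - 4048/(9*(½) - 12) = 708/4955 - 4048/(9/2 - 12) = 708/4955 - 4048/(-15/2) = 708/4955 - 4048*(-2/15) = 708/4955 + 8096/15 = 1605052/2973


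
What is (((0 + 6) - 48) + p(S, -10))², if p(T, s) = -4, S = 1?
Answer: 2116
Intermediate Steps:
(((0 + 6) - 48) + p(S, -10))² = (((0 + 6) - 48) - 4)² = ((6 - 48) - 4)² = (-42 - 4)² = (-46)² = 2116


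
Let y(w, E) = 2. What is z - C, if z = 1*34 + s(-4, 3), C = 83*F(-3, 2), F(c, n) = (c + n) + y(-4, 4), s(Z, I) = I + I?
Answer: -43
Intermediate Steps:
s(Z, I) = 2*I
F(c, n) = 2 + c + n (F(c, n) = (c + n) + 2 = 2 + c + n)
C = 83 (C = 83*(2 - 3 + 2) = 83*1 = 83)
z = 40 (z = 1*34 + 2*3 = 34 + 6 = 40)
z - C = 40 - 1*83 = 40 - 83 = -43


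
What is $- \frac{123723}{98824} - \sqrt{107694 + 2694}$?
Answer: $- \frac{123723}{98824} - 2 \sqrt{27597} \approx -333.5$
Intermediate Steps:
$- \frac{123723}{98824} - \sqrt{107694 + 2694} = \left(-123723\right) \frac{1}{98824} - \sqrt{110388} = - \frac{123723}{98824} - 2 \sqrt{27597}$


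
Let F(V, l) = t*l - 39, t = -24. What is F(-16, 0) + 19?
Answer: -20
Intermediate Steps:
F(V, l) = -39 - 24*l (F(V, l) = -24*l - 39 = -39 - 24*l)
F(-16, 0) + 19 = (-39 - 24*0) + 19 = (-39 + 0) + 19 = -39 + 19 = -20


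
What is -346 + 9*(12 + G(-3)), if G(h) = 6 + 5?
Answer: -139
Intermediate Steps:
G(h) = 11
-346 + 9*(12 + G(-3)) = -346 + 9*(12 + 11) = -346 + 9*23 = -346 + 207 = -139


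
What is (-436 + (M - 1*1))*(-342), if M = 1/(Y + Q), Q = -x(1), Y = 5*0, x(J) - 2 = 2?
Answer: 299079/2 ≈ 1.4954e+5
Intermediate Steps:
x(J) = 4 (x(J) = 2 + 2 = 4)
Y = 0
Q = -4 (Q = -1*4 = -4)
M = -¼ (M = 1/(0 - 4) = 1/(-4) = -¼ ≈ -0.25000)
(-436 + (M - 1*1))*(-342) = (-436 + (-¼ - 1*1))*(-342) = (-436 + (-¼ - 1))*(-342) = (-436 - 5/4)*(-342) = -1749/4*(-342) = 299079/2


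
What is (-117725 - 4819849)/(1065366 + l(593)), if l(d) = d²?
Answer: -4937574/1417015 ≈ -3.4845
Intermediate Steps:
(-117725 - 4819849)/(1065366 + l(593)) = (-117725 - 4819849)/(1065366 + 593²) = -4937574/(1065366 + 351649) = -4937574/1417015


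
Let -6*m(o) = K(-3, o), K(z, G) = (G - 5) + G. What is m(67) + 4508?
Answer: 8973/2 ≈ 4486.5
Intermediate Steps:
K(z, G) = -5 + 2*G (K(z, G) = (-5 + G) + G = -5 + 2*G)
m(o) = 5/6 - o/3 (m(o) = -(-5 + 2*o)/6 = 5/6 - o/3)
m(67) + 4508 = (5/6 - 1/3*67) + 4508 = (5/6 - 67/3) + 4508 = -43/2 + 4508 = 8973/2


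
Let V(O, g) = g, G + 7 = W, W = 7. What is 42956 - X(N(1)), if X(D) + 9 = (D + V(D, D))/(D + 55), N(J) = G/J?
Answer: 42965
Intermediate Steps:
G = 0 (G = -7 + 7 = 0)
N(J) = 0 (N(J) = 0/J = 0)
X(D) = -9 + 2*D/(55 + D) (X(D) = -9 + (D + D)/(D + 55) = -9 + (2*D)/(55 + D) = -9 + 2*D/(55 + D))
42956 - X(N(1)) = 42956 - (-495 - 7*0)/(55 + 0) = 42956 - (-495 + 0)/55 = 42956 - (-495)/55 = 42956 - 1*(-9) = 42956 + 9 = 42965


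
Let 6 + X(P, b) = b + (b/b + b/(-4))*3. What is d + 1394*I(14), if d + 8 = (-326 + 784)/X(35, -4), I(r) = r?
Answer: 38787/2 ≈ 19394.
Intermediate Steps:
X(P, b) = -3 + b/4 (X(P, b) = -6 + (b + (b/b + b/(-4))*3) = -6 + (b + (1 + b*(-¼))*3) = -6 + (b + (1 - b/4)*3) = -6 + (b + (3 - 3*b/4)) = -6 + (3 + b/4) = -3 + b/4)
d = -245/2 (d = -8 + (-326 + 784)/(-3 + (¼)*(-4)) = -8 + 458/(-3 - 1) = -8 + 458/(-4) = -8 + 458*(-¼) = -8 - 229/2 = -245/2 ≈ -122.50)
d + 1394*I(14) = -245/2 + 1394*14 = -245/2 + 19516 = 38787/2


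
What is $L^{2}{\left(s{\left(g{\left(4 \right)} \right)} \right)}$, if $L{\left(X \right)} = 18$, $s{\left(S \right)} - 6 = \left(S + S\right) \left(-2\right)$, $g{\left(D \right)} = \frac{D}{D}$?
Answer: $324$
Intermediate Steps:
$g{\left(D \right)} = 1$
$s{\left(S \right)} = 6 - 4 S$ ($s{\left(S \right)} = 6 + \left(S + S\right) \left(-2\right) = 6 + 2 S \left(-2\right) = 6 - 4 S$)
$L^{2}{\left(s{\left(g{\left(4 \right)} \right)} \right)} = 18^{2} = 324$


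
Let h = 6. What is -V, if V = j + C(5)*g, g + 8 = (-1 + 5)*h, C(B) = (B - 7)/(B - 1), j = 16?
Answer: -8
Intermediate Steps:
C(B) = (-7 + B)/(-1 + B)
g = 16 (g = -8 + (-1 + 5)*6 = -8 + 4*6 = -8 + 24 = 16)
V = 8 (V = 16 + ((-7 + 5)/(-1 + 5))*16 = 16 + (-2/4)*16 = 16 + ((1/4)*(-2))*16 = 16 - 1/2*16 = 16 - 8 = 8)
-V = -1*8 = -8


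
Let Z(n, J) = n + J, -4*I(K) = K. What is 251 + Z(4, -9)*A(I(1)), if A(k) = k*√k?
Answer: 251 + 5*I/8 ≈ 251.0 + 0.625*I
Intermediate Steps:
I(K) = -K/4
Z(n, J) = J + n
A(k) = k^(3/2)
251 + Z(4, -9)*A(I(1)) = 251 + (-9 + 4)*(-¼*1)^(3/2) = 251 - (-5)*I/8 = 251 + 5*I/8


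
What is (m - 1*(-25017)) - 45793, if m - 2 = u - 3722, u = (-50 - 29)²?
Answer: -18255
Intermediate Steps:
u = 6241 (u = (-79)² = 6241)
m = 2521 (m = 2 + (6241 - 3722) = 2 + 2519 = 2521)
(m - 1*(-25017)) - 45793 = (2521 - 1*(-25017)) - 45793 = (2521 + 25017) - 45793 = 27538 - 45793 = -18255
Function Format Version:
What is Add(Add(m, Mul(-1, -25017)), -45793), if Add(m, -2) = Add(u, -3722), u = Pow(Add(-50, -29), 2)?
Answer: -18255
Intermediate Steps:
u = 6241 (u = Pow(-79, 2) = 6241)
m = 2521 (m = Add(2, Add(6241, -3722)) = Add(2, 2519) = 2521)
Add(Add(m, Mul(-1, -25017)), -45793) = Add(Add(2521, Mul(-1, -25017)), -45793) = Add(Add(2521, 25017), -45793) = Add(27538, -45793) = -18255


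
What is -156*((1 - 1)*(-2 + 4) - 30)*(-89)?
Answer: -416520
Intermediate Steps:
-156*((1 - 1)*(-2 + 4) - 30)*(-89) = -156*(0*2 - 30)*(-89) = -156*(0 - 30)*(-89) = -156*(-30)*(-89) = 4680*(-89) = -416520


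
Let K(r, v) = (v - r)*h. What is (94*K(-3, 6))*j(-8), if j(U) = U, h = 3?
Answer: -20304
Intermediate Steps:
K(r, v) = -3*r + 3*v (K(r, v) = (v - r)*3 = -3*r + 3*v)
(94*K(-3, 6))*j(-8) = (94*(-3*(-3) + 3*6))*(-8) = (94*(9 + 18))*(-8) = (94*27)*(-8) = 2538*(-8) = -20304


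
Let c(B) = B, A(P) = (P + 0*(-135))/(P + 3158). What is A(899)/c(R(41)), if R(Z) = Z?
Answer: 899/166337 ≈ 0.0054047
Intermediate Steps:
A(P) = P/(3158 + P) (A(P) = (P + 0)/(3158 + P) = P/(3158 + P))
A(899)/c(R(41)) = (899/(3158 + 899))/41 = (899/4057)*(1/41) = 899/166337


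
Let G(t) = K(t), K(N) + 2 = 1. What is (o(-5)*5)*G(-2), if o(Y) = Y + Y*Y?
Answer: -100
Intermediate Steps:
K(N) = -1 (K(N) = -2 + 1 = -1)
o(Y) = Y + Y²
G(t) = -1
(o(-5)*5)*G(-2) = (-5*(1 - 5)*5)*(-1) = (-5*(-4)*5)*(-1) = (20*5)*(-1) = 100*(-1) = -100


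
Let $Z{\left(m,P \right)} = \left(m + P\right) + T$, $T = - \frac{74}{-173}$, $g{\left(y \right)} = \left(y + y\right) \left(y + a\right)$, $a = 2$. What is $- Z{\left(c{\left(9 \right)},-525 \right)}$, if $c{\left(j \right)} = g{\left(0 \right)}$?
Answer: $\frac{90751}{173} \approx 524.57$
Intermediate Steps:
$g{\left(y \right)} = 2 y \left(2 + y\right)$ ($g{\left(y \right)} = \left(y + y\right) \left(y + 2\right) = 2 y \left(2 + y\right)$)
$T = \frac{74}{173}$ ($T = \left(-74\right) \left(- \frac{1}{173}\right) = \frac{74}{173} \approx 0.42775$)
$c{\left(j \right)} = 0$ ($c{\left(j \right)} = 2 \cdot 0 \left(2 + 0\right) = 2 \cdot 0 \cdot 2 = 0$)
$Z{\left(m,P \right)} = \frac{74}{173} + P + m$ ($Z{\left(m,P \right)} = \left(m + P\right) + \frac{74}{173} = \left(P + m\right) + \frac{74}{173} = \frac{74}{173} + P + m$)
$- Z{\left(c{\left(9 \right)},-525 \right)} = - (\frac{74}{173} - 525 + 0) = \left(-1\right) \left(- \frac{90751}{173}\right) = \frac{90751}{173}$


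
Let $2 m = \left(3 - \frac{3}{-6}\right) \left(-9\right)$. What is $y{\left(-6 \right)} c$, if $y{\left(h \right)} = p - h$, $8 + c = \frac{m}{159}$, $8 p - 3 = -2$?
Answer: $- \frac{84133}{1696} \approx -49.607$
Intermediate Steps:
$m = - \frac{63}{4}$ ($m = \frac{\left(3 - \frac{3}{-6}\right) \left(-9\right)}{2} = \frac{\left(3 - - \frac{1}{2}\right) \left(-9\right)}{2} = \frac{\left(3 + \frac{1}{2}\right) \left(-9\right)}{2} = \frac{\frac{7}{2} \left(-9\right)}{2} = \frac{1}{2} \left(- \frac{63}{2}\right) = - \frac{63}{4} \approx -15.75$)
$p = \frac{1}{8}$ ($p = \frac{3}{8} + \frac{1}{8} \left(-2\right) = \frac{3}{8} - \frac{1}{4} = \frac{1}{8} \approx 0.125$)
$c = - \frac{1717}{212}$ ($c = -8 - \frac{63}{4 \cdot 159} = -8 - \frac{21}{212} = - \frac{1717}{212} \approx -8.0991$)
$y{\left(h \right)} = \frac{1}{8} - h$
$y{\left(-6 \right)} c = \left(\frac{1}{8} - -6\right) \left(- \frac{1717}{212}\right) = \left(\frac{1}{8} + 6\right) \left(- \frac{1717}{212}\right) = \frac{49}{8} \left(- \frac{1717}{212}\right) = - \frac{84133}{1696}$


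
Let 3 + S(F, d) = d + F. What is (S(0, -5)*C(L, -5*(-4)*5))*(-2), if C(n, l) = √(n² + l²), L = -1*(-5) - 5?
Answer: 1600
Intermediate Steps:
S(F, d) = -3 + F + d (S(F, d) = -3 + (d + F) = -3 + (F + d) = -3 + F + d)
L = 0 (L = 5 - 5 = 0)
C(n, l) = √(l² + n²)
(S(0, -5)*C(L, -5*(-4)*5))*(-2) = ((-3 + 0 - 5)*√((-5*(-4)*5)² + 0²))*(-2) = -8*√((20*5)² + 0)*(-2) = -8*√(100² + 0)*(-2) = -8*√(10000 + 0)*(-2) = -8*√10000*(-2) = -8*100*(-2) = -800*(-2) = 1600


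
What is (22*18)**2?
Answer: 156816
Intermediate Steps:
(22*18)**2 = 396**2 = 156816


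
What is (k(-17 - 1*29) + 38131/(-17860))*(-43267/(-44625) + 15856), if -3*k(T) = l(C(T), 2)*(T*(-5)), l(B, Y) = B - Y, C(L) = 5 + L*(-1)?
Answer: -20358815245967333/341572500 ≈ -5.9603e+7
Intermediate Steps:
C(L) = 5 - L
k(T) = 5*T*(3 - T)/3 (k(T) = -((5 - T) - 1*2)*T*(-5)/3 = -((5 - T) - 2)*(-5*T)/3 = -(3 - T)*(-5*T)/3 = -(-5)*T*(3 - T)/3 = 5*T*(3 - T)/3)
(k(-17 - 1*29) + 38131/(-17860))*(-43267/(-44625) + 15856) = (5*(-17 - 1*29)*(3 - (-17 - 1*29))/3 + 38131/(-17860))*(-43267/(-44625) + 15856) = (5*(-17 - 29)*(3 - (-17 - 29))/3 + 38131*(-1/17860))*(-43267*(-1/44625) + 15856) = ((5/3)*(-46)*(3 - 1*(-46)) - 38131/17860)*(6181/6375 + 15856) = ((5/3)*(-46)*(3 + 46) - 38131/17860)*(101088181/6375) = ((5/3)*(-46)*49 - 38131/17860)*(101088181/6375) = (-11270/3 - 38131/17860)*(101088181/6375) = -201396593/53580*101088181/6375 = -20358815245967333/341572500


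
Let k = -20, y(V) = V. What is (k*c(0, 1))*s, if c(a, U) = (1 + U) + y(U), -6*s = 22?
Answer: 220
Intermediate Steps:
s = -11/3 (s = -⅙*22 = -11/3 ≈ -3.6667)
c(a, U) = 1 + 2*U (c(a, U) = (1 + U) + U = 1 + 2*U)
(k*c(0, 1))*s = -20*(1 + 2*1)*(-11/3) = -20*(1 + 2)*(-11/3) = -20*3*(-11/3) = -60*(-11/3) = 220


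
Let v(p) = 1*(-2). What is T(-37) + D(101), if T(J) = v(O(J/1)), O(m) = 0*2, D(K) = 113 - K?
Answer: 10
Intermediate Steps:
O(m) = 0
v(p) = -2
T(J) = -2
T(-37) + D(101) = -2 + (113 - 1*101) = -2 + (113 - 101) = -2 + 12 = 10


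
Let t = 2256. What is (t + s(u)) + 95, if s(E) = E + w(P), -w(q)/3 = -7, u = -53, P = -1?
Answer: 2319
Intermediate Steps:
w(q) = 21 (w(q) = -3*(-7) = 21)
s(E) = 21 + E (s(E) = E + 21 = 21 + E)
(t + s(u)) + 95 = (2256 + (21 - 53)) + 95 = (2256 - 32) + 95 = 2224 + 95 = 2319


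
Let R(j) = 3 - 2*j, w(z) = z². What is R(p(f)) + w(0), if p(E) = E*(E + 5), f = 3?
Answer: -45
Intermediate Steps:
p(E) = E*(5 + E)
R(p(f)) + w(0) = (3 - 6*(5 + 3)) + 0² = (3 - 6*8) + 0 = (3 - 2*24) + 0 = (3 - 48) + 0 = -45 + 0 = -45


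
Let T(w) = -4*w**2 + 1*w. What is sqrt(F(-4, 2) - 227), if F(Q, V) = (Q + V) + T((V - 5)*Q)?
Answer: I*sqrt(793) ≈ 28.16*I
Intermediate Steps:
T(w) = w - 4*w**2 (T(w) = -4*w**2 + w = w - 4*w**2)
F(Q, V) = Q + V + Q*(1 - 4*Q*(-5 + V))*(-5 + V) (F(Q, V) = (Q + V) + ((V - 5)*Q)*(1 - 4*(V - 5)*Q) = (Q + V) + ((-5 + V)*Q)*(1 - 4*(-5 + V)*Q) = (Q + V) + (Q*(-5 + V))*(1 - 4*Q*(-5 + V)) = (Q + V) + Q*(1 - 4*Q*(-5 + V))*(-5 + V) = Q + V + Q*(1 - 4*Q*(-5 + V))*(-5 + V))
sqrt(F(-4, 2) - 227) = sqrt((-4 + 2 - 1*(-4)*(-1 + 4*(-4)*(-5 + 2))*(-5 + 2)) - 227) = sqrt((-4 + 2 - 1*(-4)*(-1 + 4*(-4)*(-3))*(-3)) - 227) = sqrt((-4 + 2 - 1*(-4)*(-1 + 48)*(-3)) - 227) = sqrt((-4 + 2 - 1*(-4)*47*(-3)) - 227) = sqrt((-4 + 2 - 564) - 227) = sqrt(-566 - 227) = sqrt(-793) = I*sqrt(793)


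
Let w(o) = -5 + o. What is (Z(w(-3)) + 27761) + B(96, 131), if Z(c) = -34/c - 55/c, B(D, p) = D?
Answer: 222945/8 ≈ 27868.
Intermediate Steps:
Z(c) = -89/c
(Z(w(-3)) + 27761) + B(96, 131) = (-89/(-5 - 3) + 27761) + 96 = (-89/(-8) + 27761) + 96 = (-89*(-1/8) + 27761) + 96 = (89/8 + 27761) + 96 = 222177/8 + 96 = 222945/8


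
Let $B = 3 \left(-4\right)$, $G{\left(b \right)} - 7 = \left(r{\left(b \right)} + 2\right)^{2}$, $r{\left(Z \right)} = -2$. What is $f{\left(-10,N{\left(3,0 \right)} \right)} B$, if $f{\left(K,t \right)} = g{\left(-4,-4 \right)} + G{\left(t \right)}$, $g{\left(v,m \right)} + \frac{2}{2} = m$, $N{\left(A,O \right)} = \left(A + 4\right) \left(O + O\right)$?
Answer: $-24$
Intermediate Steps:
$N{\left(A,O \right)} = 2 O \left(4 + A\right)$ ($N{\left(A,O \right)} = \left(4 + A\right) 2 O = 2 O \left(4 + A\right)$)
$g{\left(v,m \right)} = -1 + m$
$G{\left(b \right)} = 7$ ($G{\left(b \right)} = 7 + \left(-2 + 2\right)^{2} = 7 + 0^{2} = 7 + 0 = 7$)
$f{\left(K,t \right)} = 2$ ($f{\left(K,t \right)} = \left(-1 - 4\right) + 7 = -5 + 7 = 2$)
$B = -12$
$f{\left(-10,N{\left(3,0 \right)} \right)} B = 2 \left(-12\right) = -24$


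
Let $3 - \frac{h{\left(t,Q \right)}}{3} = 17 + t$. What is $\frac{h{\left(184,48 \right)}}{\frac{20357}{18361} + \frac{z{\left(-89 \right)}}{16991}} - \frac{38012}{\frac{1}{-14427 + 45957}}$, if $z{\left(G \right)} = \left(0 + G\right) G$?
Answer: $- \frac{294430071352210287}{245661634} \approx -1.1985 \cdot 10^{9}$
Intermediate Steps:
$z{\left(G \right)} = G^{2}$ ($z{\left(G \right)} = G G = G^{2}$)
$h{\left(t,Q \right)} = -42 - 3 t$ ($h{\left(t,Q \right)} = 9 - 3 \left(17 + t\right) = 9 - \left(51 + 3 t\right) = -42 - 3 t$)
$\frac{h{\left(184,48 \right)}}{\frac{20357}{18361} + \frac{z{\left(-89 \right)}}{16991}} - \frac{38012}{\frac{1}{-14427 + 45957}} = \frac{-42 - 552}{\frac{20357}{18361} + \frac{\left(-89\right)^{2}}{16991}} - \frac{38012}{\frac{1}{-14427 + 45957}} = \frac{-42 - 552}{20357 \cdot \frac{1}{18361} + 7921 \cdot \frac{1}{16991}} - \frac{38012}{\frac{1}{31530}} = - \frac{594}{\frac{20357}{18361} + \frac{7921}{16991}} - 38012 \frac{1}{\frac{1}{31530}} = - \frac{594}{\frac{491323268}{311971751}} - 1198518360 = \left(-594\right) \frac{311971751}{491323268} - 1198518360 = - \frac{92655610047}{245661634} - 1198518360 = - \frac{294430071352210287}{245661634}$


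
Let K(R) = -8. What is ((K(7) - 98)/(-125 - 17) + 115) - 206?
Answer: -6408/71 ≈ -90.254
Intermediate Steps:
((K(7) - 98)/(-125 - 17) + 115) - 206 = ((-8 - 98)/(-125 - 17) + 115) - 206 = (-106/(-142) + 115) - 206 = (-106*(-1/142) + 115) - 206 = (53/71 + 115) - 206 = 8218/71 - 206 = -6408/71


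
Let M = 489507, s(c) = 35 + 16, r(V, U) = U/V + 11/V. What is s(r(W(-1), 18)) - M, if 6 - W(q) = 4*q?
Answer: -489456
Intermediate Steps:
W(q) = 6 - 4*q
r(V, U) = 11/V + U/V
s(c) = 51
s(r(W(-1), 18)) - M = 51 - 1*489507 = 51 - 489507 = -489456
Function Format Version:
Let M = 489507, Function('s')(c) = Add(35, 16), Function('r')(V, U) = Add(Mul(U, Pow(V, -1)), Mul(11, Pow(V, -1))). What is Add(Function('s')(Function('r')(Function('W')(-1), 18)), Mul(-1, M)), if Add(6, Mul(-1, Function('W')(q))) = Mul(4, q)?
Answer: -489456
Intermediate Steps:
Function('W')(q) = Add(6, Mul(-4, q)) (Function('W')(q) = Add(6, Mul(-1, Mul(4, q))) = Add(6, Mul(-4, q)))
Function('r')(V, U) = Add(Mul(11, Pow(V, -1)), Mul(U, Pow(V, -1)))
Function('s')(c) = 51
Add(Function('s')(Function('r')(Function('W')(-1), 18)), Mul(-1, M)) = Add(51, Mul(-1, 489507)) = Add(51, -489507) = -489456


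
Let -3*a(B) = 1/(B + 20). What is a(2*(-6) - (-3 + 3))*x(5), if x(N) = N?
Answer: -5/24 ≈ -0.20833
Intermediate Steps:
a(B) = -1/(3*(20 + B)) (a(B) = -1/(3*(B + 20)) = -1/(3*(20 + B)))
a(2*(-6) - (-3 + 3))*x(5) = -1/(60 + 3*(2*(-6) - (-3 + 3)))*5 = -1/(60 + 3*(-12 - 1*0))*5 = -1/(60 + 3*(-12 + 0))*5 = -1/(60 + 3*(-12))*5 = -1/(60 - 36)*5 = -1/24*5 = -5/24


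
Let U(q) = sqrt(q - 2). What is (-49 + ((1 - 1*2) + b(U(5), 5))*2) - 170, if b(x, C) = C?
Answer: -211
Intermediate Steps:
U(q) = sqrt(-2 + q)
(-49 + ((1 - 1*2) + b(U(5), 5))*2) - 170 = (-49 + ((1 - 1*2) + 5)*2) - 170 = (-49 + ((1 - 2) + 5)*2) - 170 = (-49 + (-1 + 5)*2) - 170 = (-49 + 4*2) - 170 = (-49 + 8) - 170 = -41 - 170 = -211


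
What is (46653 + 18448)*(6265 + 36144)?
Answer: 2760868309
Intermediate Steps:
(46653 + 18448)*(6265 + 36144) = 65101*42409 = 2760868309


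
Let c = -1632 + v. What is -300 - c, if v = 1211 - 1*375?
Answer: 496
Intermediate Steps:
v = 836 (v = 1211 - 375 = 836)
c = -796 (c = -1632 + 836 = -796)
-300 - c = -300 - 1*(-796) = -300 + 796 = 496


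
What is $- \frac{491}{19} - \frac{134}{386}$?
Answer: $- \frac{96036}{3667} \approx -26.189$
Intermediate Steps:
$- \frac{491}{19} - \frac{134}{386} = \left(-491\right) \frac{1}{19} - \frac{67}{193} = - \frac{491}{19} - \frac{67}{193} = - \frac{96036}{3667}$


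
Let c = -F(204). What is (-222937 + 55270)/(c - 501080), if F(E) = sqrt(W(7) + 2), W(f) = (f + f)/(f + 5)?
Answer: 504087482160/1506486998381 - 167667*sqrt(114)/1506486998381 ≈ 0.33461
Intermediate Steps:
W(f) = 2*f/(5 + f) (W(f) = (2*f)/(5 + f) = 2*f/(5 + f))
F(E) = sqrt(114)/6 (F(E) = sqrt(2*7/(5 + 7) + 2) = sqrt(2*7/12 + 2) = sqrt(2*7*(1/12) + 2) = sqrt(7/6 + 2) = sqrt(19/6) = sqrt(114)/6)
c = -sqrt(114)/6 ≈ -1.7795
(-222937 + 55270)/(c - 501080) = (-222937 + 55270)/(-sqrt(114)/6 - 501080) = -167667/(-501080 - sqrt(114)/6)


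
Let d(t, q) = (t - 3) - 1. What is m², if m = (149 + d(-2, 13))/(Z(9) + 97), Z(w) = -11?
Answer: 20449/7396 ≈ 2.7649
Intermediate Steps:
d(t, q) = -4 + t (d(t, q) = (-3 + t) - 1 = -4 + t)
m = 143/86 (m = (149 + (-4 - 2))/(-11 + 97) = (149 - 6)/86 = 143*(1/86) = 143/86 ≈ 1.6628)
m² = (143/86)² = 20449/7396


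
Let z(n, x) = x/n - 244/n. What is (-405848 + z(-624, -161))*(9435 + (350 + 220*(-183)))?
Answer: 2572585188275/208 ≈ 1.2368e+10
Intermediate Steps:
z(n, x) = -244/n + x/n
(-405848 + z(-624, -161))*(9435 + (350 + 220*(-183))) = (-405848 + (-244 - 161)/(-624))*(9435 + (350 + 220*(-183))) = (-405848 - 1/624*(-405))*(9435 + (350 - 40260)) = (-405848 + 135/208)*(9435 - 39910) = -84416249/208*(-30475) = 2572585188275/208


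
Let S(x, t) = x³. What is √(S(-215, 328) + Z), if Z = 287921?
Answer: I*√9650454 ≈ 3106.5*I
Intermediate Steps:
√(S(-215, 328) + Z) = √((-215)³ + 287921) = √(-9938375 + 287921) = √(-9650454) = I*√9650454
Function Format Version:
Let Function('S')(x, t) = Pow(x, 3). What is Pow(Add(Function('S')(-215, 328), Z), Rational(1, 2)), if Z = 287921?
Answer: Mul(I, Pow(9650454, Rational(1, 2))) ≈ Mul(3106.5, I)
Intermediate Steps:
Pow(Add(Function('S')(-215, 328), Z), Rational(1, 2)) = Pow(Add(Pow(-215, 3), 287921), Rational(1, 2)) = Pow(Add(-9938375, 287921), Rational(1, 2)) = Pow(-9650454, Rational(1, 2)) = Mul(I, Pow(9650454, Rational(1, 2)))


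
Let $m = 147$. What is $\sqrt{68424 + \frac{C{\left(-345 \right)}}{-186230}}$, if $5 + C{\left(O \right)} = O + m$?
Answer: $\frac{\sqrt{2373054718874290}}{186230} \approx 261.58$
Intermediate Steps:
$C{\left(O \right)} = 142 + O$ ($C{\left(O \right)} = -5 + \left(O + 147\right) = -5 + \left(147 + O\right) = 142 + O$)
$\sqrt{68424 + \frac{C{\left(-345 \right)}}{-186230}} = \sqrt{68424 + \frac{142 - 345}{-186230}} = \sqrt{68424 - - \frac{203}{186230}} = \sqrt{68424 + \frac{203}{186230}} = \sqrt{\frac{12742601723}{186230}} = \frac{\sqrt{2373054718874290}}{186230}$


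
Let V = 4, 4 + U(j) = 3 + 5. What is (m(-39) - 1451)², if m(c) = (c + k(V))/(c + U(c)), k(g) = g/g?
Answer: 2575258009/1225 ≈ 2.1023e+6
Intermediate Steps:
U(j) = 4 (U(j) = -4 + (3 + 5) = -4 + 8 = 4)
k(g) = 1
m(c) = (1 + c)/(4 + c) (m(c) = (c + 1)/(c + 4) = (1 + c)/(4 + c))
(m(-39) - 1451)² = ((1 - 39)/(4 - 39) - 1451)² = (-38/(-35) - 1451)² = (-1/35*(-38) - 1451)² = (38/35 - 1451)² = (-50747/35)² = 2575258009/1225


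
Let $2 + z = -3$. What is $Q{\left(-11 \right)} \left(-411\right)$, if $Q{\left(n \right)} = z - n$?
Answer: $-2466$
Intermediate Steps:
$z = -5$ ($z = -2 - 3 = -5$)
$Q{\left(n \right)} = -5 - n$
$Q{\left(-11 \right)} \left(-411\right) = \left(-5 - -11\right) \left(-411\right) = \left(-5 + 11\right) \left(-411\right) = 6 \left(-411\right) = -2466$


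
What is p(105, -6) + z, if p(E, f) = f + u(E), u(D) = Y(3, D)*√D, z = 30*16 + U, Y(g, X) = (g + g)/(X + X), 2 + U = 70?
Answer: 542 + √105/35 ≈ 542.29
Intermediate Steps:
U = 68 (U = -2 + 70 = 68)
Y(g, X) = g/X (Y(g, X) = (2*g)/((2*X)) = (2*g)*(1/(2*X)) = g/X)
z = 548 (z = 30*16 + 68 = 480 + 68 = 548)
u(D) = 3/√D (u(D) = (3/D)*√D = 3/√D)
p(E, f) = f + 3/√E
p(105, -6) + z = (-6 + 3/√105) + 548 = (-6 + 3*(√105/105)) + 548 = (-6 + √105/35) + 548 = 542 + √105/35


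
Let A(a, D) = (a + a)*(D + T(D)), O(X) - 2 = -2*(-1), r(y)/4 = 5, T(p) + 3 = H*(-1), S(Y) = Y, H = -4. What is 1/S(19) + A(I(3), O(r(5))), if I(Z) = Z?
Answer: 571/19 ≈ 30.053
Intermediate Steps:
T(p) = 1 (T(p) = -3 - 4*(-1) = -3 + 4 = 1)
r(y) = 20 (r(y) = 4*5 = 20)
O(X) = 4 (O(X) = 2 - 2*(-1) = 2 + 2 = 4)
A(a, D) = 2*a*(1 + D) (A(a, D) = (a + a)*(D + 1) = (2*a)*(1 + D) = 2*a*(1 + D))
1/S(19) + A(I(3), O(r(5))) = 1/19 + 2*3*(1 + 4) = 1/19 + 2*3*5 = 1/19 + 30 = 571/19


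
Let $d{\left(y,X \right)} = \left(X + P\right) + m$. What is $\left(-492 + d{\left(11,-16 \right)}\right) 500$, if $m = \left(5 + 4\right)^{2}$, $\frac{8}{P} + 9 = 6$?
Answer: $- \frac{644500}{3} \approx -2.1483 \cdot 10^{5}$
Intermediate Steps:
$P = - \frac{8}{3}$ ($P = \frac{8}{-9 + 6} = \frac{8}{-3} = 8 \left(- \frac{1}{3}\right) = - \frac{8}{3} \approx -2.6667$)
$m = 81$ ($m = 9^{2} = 81$)
$d{\left(y,X \right)} = \frac{235}{3} + X$ ($d{\left(y,X \right)} = \left(X - \frac{8}{3}\right) + 81 = \left(- \frac{8}{3} + X\right) + 81 = \frac{235}{3} + X$)
$\left(-492 + d{\left(11,-16 \right)}\right) 500 = \left(-492 + \left(\frac{235}{3} - 16\right)\right) 500 = \left(-492 + \frac{187}{3}\right) 500 = \left(- \frac{1289}{3}\right) 500 = - \frac{644500}{3}$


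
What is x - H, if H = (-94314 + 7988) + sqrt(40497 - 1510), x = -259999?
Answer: -173673 - sqrt(38987) ≈ -1.7387e+5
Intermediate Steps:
H = -86326 + sqrt(38987) ≈ -86129.
x - H = -259999 - (-86326 + sqrt(38987)) = -259999 + (86326 - sqrt(38987)) = -173673 - sqrt(38987)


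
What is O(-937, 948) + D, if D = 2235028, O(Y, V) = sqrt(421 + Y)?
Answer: 2235028 + 2*I*sqrt(129) ≈ 2.235e+6 + 22.716*I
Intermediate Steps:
O(-937, 948) + D = sqrt(421 - 937) + 2235028 = sqrt(-516) + 2235028 = 2*I*sqrt(129) + 2235028 = 2235028 + 2*I*sqrt(129)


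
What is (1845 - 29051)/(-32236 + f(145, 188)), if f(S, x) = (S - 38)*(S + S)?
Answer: 13603/603 ≈ 22.559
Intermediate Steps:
f(S, x) = 2*S*(-38 + S) (f(S, x) = (-38 + S)*(2*S) = 2*S*(-38 + S))
(1845 - 29051)/(-32236 + f(145, 188)) = (1845 - 29051)/(-32236 + 2*145*(-38 + 145)) = -27206/(-32236 + 2*145*107) = -27206/(-32236 + 31030) = -27206/(-1206) = -27206*(-1/1206) = 13603/603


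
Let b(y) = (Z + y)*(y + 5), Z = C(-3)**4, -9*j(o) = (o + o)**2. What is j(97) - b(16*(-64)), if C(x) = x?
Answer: -8685889/9 ≈ -9.6510e+5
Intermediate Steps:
j(o) = -4*o**2/9 (j(o) = -(o + o)**2/9 = -4*o**2/9)
Z = 81 (Z = (-3)**4 = 81)
b(y) = (5 + y)*(81 + y) (b(y) = (81 + y)*(y + 5) = (81 + y)*(5 + y) = (5 + y)*(81 + y))
j(97) - b(16*(-64)) = -4/9*97**2 - (405 + (16*(-64))**2 + 86*(16*(-64))) = -4/9*9409 - (405 + (-1024)**2 + 86*(-1024)) = -37636/9 - (405 + 1048576 - 88064) = -37636/9 - 1*960917 = -37636/9 - 960917 = -8685889/9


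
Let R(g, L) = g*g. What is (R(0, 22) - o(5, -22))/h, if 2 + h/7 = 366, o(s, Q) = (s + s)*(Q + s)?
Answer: 85/1274 ≈ 0.066719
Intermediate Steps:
o(s, Q) = 2*s*(Q + s) (o(s, Q) = (2*s)*(Q + s) = 2*s*(Q + s))
R(g, L) = g**2
h = 2548 (h = -14 + 7*366 = -14 + 2562 = 2548)
(R(0, 22) - o(5, -22))/h = (0**2 - 2*5*(-22 + 5))/2548 = (0 - 2*5*(-17))*(1/2548) = (0 - 1*(-170))*(1/2548) = (0 + 170)*(1/2548) = 170*(1/2548) = 85/1274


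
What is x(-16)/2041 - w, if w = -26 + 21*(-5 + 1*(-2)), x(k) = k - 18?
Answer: 353059/2041 ≈ 172.98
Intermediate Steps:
x(k) = -18 + k
w = -173 (w = -26 + 21*(-5 - 2) = -26 + 21*(-7) = -26 - 147 = -173)
x(-16)/2041 - w = (-18 - 16)/2041 - 1*(-173) = -34*1/2041 + 173 = -34/2041 + 173 = 353059/2041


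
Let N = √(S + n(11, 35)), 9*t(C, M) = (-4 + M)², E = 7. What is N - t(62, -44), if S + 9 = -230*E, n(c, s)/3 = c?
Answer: -256 + I*√1586 ≈ -256.0 + 39.825*I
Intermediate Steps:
n(c, s) = 3*c
S = -1619 (S = -9 - 230*7 = -9 - 1610 = -1619)
t(C, M) = (-4 + M)²/9
N = I*√1586 (N = √(-1619 + 3*11) = √(-1619 + 33) = √(-1586) = I*√1586 ≈ 39.825*I)
N - t(62, -44) = I*√1586 - (-4 - 44)²/9 = I*√1586 - (-48)²/9 = I*√1586 - 2304/9 = I*√1586 - 1*256 = I*√1586 - 256 = -256 + I*√1586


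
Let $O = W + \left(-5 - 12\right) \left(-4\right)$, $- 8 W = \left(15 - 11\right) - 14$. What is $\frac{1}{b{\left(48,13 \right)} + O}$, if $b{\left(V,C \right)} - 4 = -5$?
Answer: $\frac{4}{273} \approx 0.014652$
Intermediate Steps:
$W = \frac{5}{4}$ ($W = - \frac{\left(15 - 11\right) - 14}{8} = - \frac{4 - 14}{8} = \left(- \frac{1}{8}\right) \left(-10\right) = \frac{5}{4} \approx 1.25$)
$b{\left(V,C \right)} = -1$ ($b{\left(V,C \right)} = 4 - 5 = -1$)
$O = \frac{277}{4}$ ($O = \frac{5}{4} + \left(-5 - 12\right) \left(-4\right) = \frac{5}{4} - -68 = \frac{5}{4} + 68 = \frac{277}{4} \approx 69.25$)
$\frac{1}{b{\left(48,13 \right)} + O} = \frac{1}{-1 + \frac{277}{4}} = \frac{1}{\frac{273}{4}} = \frac{4}{273}$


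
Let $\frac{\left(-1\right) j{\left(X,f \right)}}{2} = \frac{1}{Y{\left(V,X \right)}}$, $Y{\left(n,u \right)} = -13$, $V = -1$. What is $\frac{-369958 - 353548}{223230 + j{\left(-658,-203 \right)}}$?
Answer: $- \frac{4702789}{1450996} \approx -3.2411$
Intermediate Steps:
$j{\left(X,f \right)} = \frac{2}{13}$ ($j{\left(X,f \right)} = - \frac{2}{-13} = \left(-2\right) \left(- \frac{1}{13}\right) = \frac{2}{13}$)
$\frac{-369958 - 353548}{223230 + j{\left(-658,-203 \right)}} = \frac{-369958 - 353548}{223230 + \frac{2}{13}} = - \frac{723506}{\frac{2901992}{13}} = \left(-723506\right) \frac{13}{2901992} = - \frac{4702789}{1450996}$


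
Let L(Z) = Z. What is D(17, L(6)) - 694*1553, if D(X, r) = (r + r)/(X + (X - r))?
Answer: -7544471/7 ≈ -1.0778e+6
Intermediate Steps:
D(X, r) = 2*r/(-r + 2*X) (D(X, r) = (2*r)/(-r + 2*X) = 2*r/(-r + 2*X))
D(17, L(6)) - 694*1553 = 2*6/(-1*6 + 2*17) - 694*1553 = 2*6/(-6 + 34) - 1077782 = 2*6/28 - 1077782 = 2*6*(1/28) - 1077782 = 3/7 - 1077782 = -7544471/7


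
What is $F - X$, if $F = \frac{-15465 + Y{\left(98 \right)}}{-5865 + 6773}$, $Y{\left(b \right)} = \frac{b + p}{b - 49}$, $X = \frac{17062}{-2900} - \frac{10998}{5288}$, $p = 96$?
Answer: $- \frac{48316663716}{5330419675} \approx -9.0643$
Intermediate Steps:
$X = - \frac{15264757}{1916900}$ ($X = 17062 \left(- \frac{1}{2900}\right) - \frac{5499}{2644} = - \frac{8531}{1450} - \frac{5499}{2644} = - \frac{15264757}{1916900} \approx -7.9632$)
$Y{\left(b \right)} = \frac{96 + b}{-49 + b}$ ($Y{\left(b \right)} = \frac{b + 96}{b - 49} = \frac{96 + b}{-49 + b}$)
$F = - \frac{757591}{44492}$ ($F = \frac{-15465 + \frac{96 + 98}{-49 + 98}}{-5865 + 6773} = \frac{-15465 + \frac{1}{49} \cdot 194}{908} = \left(-15465 + \frac{1}{49} \cdot 194\right) \frac{1}{908} = \left(-15465 + \frac{194}{49}\right) \frac{1}{908} = \left(- \frac{757591}{49}\right) \frac{1}{908} = - \frac{757591}{44492} \approx -17.028$)
$F - X = - \frac{757591}{44492} - - \frac{15264757}{1916900} = - \frac{757591}{44492} + \frac{15264757}{1916900} = - \frac{48316663716}{5330419675}$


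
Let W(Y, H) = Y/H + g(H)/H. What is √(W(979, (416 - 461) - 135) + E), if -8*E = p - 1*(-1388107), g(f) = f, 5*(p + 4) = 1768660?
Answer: 7*I*√15996770/60 ≈ 466.62*I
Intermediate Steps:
p = 353728 (p = -4 + (⅕)*1768660 = -4 + 353732 = 353728)
W(Y, H) = 1 + Y/H (W(Y, H) = Y/H + H/H = Y/H + 1 = 1 + Y/H)
E = -1741835/8 (E = -(353728 - 1*(-1388107))/8 = -(353728 + 1388107)/8 = -⅛*1741835 = -1741835/8 ≈ -2.1773e+5)
√(W(979, (416 - 461) - 135) + E) = √((((416 - 461) - 135) + 979)/((416 - 461) - 135) - 1741835/8) = √(((-45 - 135) + 979)/(-45 - 135) - 1741835/8) = √((-180 + 979)/(-180) - 1741835/8) = √(-1/180*799 - 1741835/8) = √(-799/180 - 1741835/8) = √(-78384173/360) = 7*I*√15996770/60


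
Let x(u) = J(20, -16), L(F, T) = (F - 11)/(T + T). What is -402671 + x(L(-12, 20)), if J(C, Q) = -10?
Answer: -402681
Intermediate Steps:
L(F, T) = (-11 + F)/(2*T) (L(F, T) = (-11 + F)/((2*T)) = (-11 + F)*(1/(2*T)) = (-11 + F)/(2*T))
x(u) = -10
-402671 + x(L(-12, 20)) = -402671 - 10 = -402681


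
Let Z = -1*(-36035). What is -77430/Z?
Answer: -15486/7207 ≈ -2.1487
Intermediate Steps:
Z = 36035
-77430/Z = -77430/36035 = -77430*1/36035 = -15486/7207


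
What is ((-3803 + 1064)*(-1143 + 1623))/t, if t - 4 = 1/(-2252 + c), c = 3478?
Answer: -35818816/109 ≈ -3.2861e+5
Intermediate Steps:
t = 4905/1226 (t = 4 + 1/(-2252 + 3478) = 4 + 1/1226 = 4905/1226 ≈ 4.0008)
((-3803 + 1064)*(-1143 + 1623))/t = ((-3803 + 1064)*(-1143 + 1623))/(4905/1226) = -2739*480*(1226/4905) = -1314720*1226/4905 = -35818816/109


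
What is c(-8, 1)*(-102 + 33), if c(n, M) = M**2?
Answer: -69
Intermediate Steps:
c(-8, 1)*(-102 + 33) = 1**2*(-102 + 33) = 1*(-69) = -69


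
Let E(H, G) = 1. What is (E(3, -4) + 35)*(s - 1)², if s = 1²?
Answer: 0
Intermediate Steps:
s = 1
(E(3, -4) + 35)*(s - 1)² = (1 + 35)*(1 - 1)² = 36*0² = 36*0 = 0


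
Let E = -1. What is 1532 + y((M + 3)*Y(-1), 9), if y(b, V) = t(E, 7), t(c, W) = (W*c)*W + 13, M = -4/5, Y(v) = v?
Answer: 1496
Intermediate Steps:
M = -4/5 (M = -4*1/5 = -4/5 ≈ -0.80000)
t(c, W) = 13 + c*W**2 (t(c, W) = c*W**2 + 13 = 13 + c*W**2)
y(b, V) = -36 (y(b, V) = 13 - 1*7**2 = 13 - 1*49 = 13 - 49 = -36)
1532 + y((M + 3)*Y(-1), 9) = 1532 - 36 = 1496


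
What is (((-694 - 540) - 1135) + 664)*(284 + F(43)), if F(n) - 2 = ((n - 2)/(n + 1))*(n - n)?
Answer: -487630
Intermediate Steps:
F(n) = 2 (F(n) = 2 + ((n - 2)/(n + 1))*(n - n) = 2 + ((-2 + n)/(1 + n))*0 = 2 + 0 = 2)
(((-694 - 540) - 1135) + 664)*(284 + F(43)) = (((-694 - 540) - 1135) + 664)*(284 + 2) = ((-1234 - 1135) + 664)*286 = (-2369 + 664)*286 = -1705*286 = -487630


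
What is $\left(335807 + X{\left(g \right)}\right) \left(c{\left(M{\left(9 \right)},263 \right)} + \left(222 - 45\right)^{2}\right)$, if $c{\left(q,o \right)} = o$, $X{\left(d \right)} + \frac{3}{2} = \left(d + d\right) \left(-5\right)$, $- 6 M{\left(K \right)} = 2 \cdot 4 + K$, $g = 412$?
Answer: $10478608316$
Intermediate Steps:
$M{\left(K \right)} = - \frac{4}{3} - \frac{K}{6}$ ($M{\left(K \right)} = - \frac{2 \cdot 4 + K}{6} = - \frac{8 + K}{6} = - \frac{4}{3} - \frac{K}{6}$)
$X{\left(d \right)} = - \frac{3}{2} - 10 d$ ($X{\left(d \right)} = - \frac{3}{2} + \left(d + d\right) \left(-5\right) = - \frac{3}{2} + 2 d \left(-5\right) = - \frac{3}{2} - 10 d$)
$\left(335807 + X{\left(g \right)}\right) \left(c{\left(M{\left(9 \right)},263 \right)} + \left(222 - 45\right)^{2}\right) = \left(335807 - \frac{8243}{2}\right) \left(263 + \left(222 - 45\right)^{2}\right) = \left(335807 - \frac{8243}{2}\right) \left(263 + 177^{2}\right) = \left(335807 - \frac{8243}{2}\right) \left(263 + 31329\right) = \frac{663371}{2} \cdot 31592 = 10478608316$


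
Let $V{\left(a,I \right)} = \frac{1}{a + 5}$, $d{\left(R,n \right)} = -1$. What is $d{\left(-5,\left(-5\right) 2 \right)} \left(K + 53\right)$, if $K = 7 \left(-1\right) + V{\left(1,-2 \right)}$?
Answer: $- \frac{277}{6} \approx -46.167$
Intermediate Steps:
$V{\left(a,I \right)} = \frac{1}{5 + a}$
$K = - \frac{41}{6}$ ($K = 7 \left(-1\right) + \frac{1}{5 + 1} = -7 + \frac{1}{6} = - \frac{41}{6} \approx -6.8333$)
$d{\left(-5,\left(-5\right) 2 \right)} \left(K + 53\right) = - (- \frac{41}{6} + 53) = \left(-1\right) \frac{277}{6} = - \frac{277}{6}$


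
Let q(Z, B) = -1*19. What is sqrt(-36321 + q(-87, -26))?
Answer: 2*I*sqrt(9085) ≈ 190.63*I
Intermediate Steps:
q(Z, B) = -19
sqrt(-36321 + q(-87, -26)) = sqrt(-36321 - 19) = sqrt(-36340) = 2*I*sqrt(9085)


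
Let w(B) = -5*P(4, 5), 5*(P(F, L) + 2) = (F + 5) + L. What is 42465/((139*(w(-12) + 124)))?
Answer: 2831/1112 ≈ 2.5459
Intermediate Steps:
P(F, L) = -1 + F/5 + L/5 (P(F, L) = -2 + ((F + 5) + L)/5 = -2 + ((5 + F) + L)/5 = -2 + (5 + F + L)/5 = -2 + (1 + F/5 + L/5) = -1 + F/5 + L/5)
w(B) = -4 (w(B) = -5*(-1 + (⅕)*4 + (⅕)*5) = -5*(-1 + ⅘ + 1) = -5*⅘ = -4)
42465/((139*(w(-12) + 124))) = 42465/((139*(-4 + 124))) = 42465/((139*120)) = 42465/16680 = 42465*(1/16680) = 2831/1112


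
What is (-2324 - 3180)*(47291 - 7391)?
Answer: -219609600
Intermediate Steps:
(-2324 - 3180)*(47291 - 7391) = -5504*39900 = -219609600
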